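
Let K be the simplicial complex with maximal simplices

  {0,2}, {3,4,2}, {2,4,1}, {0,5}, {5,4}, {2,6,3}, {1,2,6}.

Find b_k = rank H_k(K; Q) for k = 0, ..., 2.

K has 7 vertices, 11 edges, 4 triangles.
rank ∂_0 = 0, rank ∂_1 = 6 ⇒ b_0 = 7 − 0 − 6 = 1; all invariant factors of ∂_1 are 1 so no torsion. So H_0 ≅ Z.
rank ∂_1 = 6, rank ∂_2 = 4 ⇒ b_1 = 11 − 6 − 4 = 1; all invariant factors of ∂_2 are 1 so no torsion. So H_1 ≅ Z.
rank ∂_2 = 4, rank ∂_3 = 0 ⇒ b_2 = 4 − 4 − 0 = 0. So H_2 ≅ 0.

b_0 = 1, b_1 = 1, b_2 = 0.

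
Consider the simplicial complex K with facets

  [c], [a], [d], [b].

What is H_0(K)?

H_0 = Z^4.

Order the vertices as a < b < c < d. Listing each simplex with vertices in this order, K has dimension 0 with simplices:

  0-simplices (4): a, b, c, d

Hence C_0 ≅ Z^4.

Reading off H_k = ker ∂_k / im ∂_{k+1}:

  H_0: rank C_0 − rank ∂_1 = 4 − 0 = 4, and there is no ∂_1, so H_0 ≅ Z^4.

(K is a triangulation of a set of 4 points.)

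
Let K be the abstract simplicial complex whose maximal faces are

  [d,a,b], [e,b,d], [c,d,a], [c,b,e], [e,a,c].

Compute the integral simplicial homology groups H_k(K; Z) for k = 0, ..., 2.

Fix the vertex order a < b < c < d < e and write every simplex with vertices in increasing order. Then dim K = 2 and the simplices of K are:

  0-simplices (5): a, b, c, d, e
  1-simplices (10): ab, ac, ad, ae, bc, bd, be, cd, ce, de
  2-simplices (5): abd, acd, ace, bce, bde

so the chain groups are C_0 ≅ Z^5, C_1 ≅ Z^10, C_2 ≅ Z^5.

Boundary ∂_1: C_1 → C_0 sends each edge [p,q] (with p < q) to q − p. For instance
  ∂be = e − b.
This gives a 5×10 integer matrix of rank 4; reducing to Smith normal form yields diagonal entries (1,1,1,1).

Boundary ∂_2: C_2 → C_1 sends each 2-simplex [p,q,r] to [q,r] − [p,r] + [p,q]. For instance
  ∂acd = cd − ad + ac,
  ∂abd = bd − ad + ab.
As a 10×5 matrix over Z this has rank 5, with invariant factors (1,1,1,1,1).

Now H_k = ker ∂_k / im ∂_{k+1}, so:

  H_0: rank C_0 − rank ∂_1 = 5 − 4 = 1, and the invariant factors of ∂_1 are all 1, so H_0 = Z.
  H_1: rank ker ∂_1 − rank ∂_2 = (10 − 4) − 5 = 1, and the invariant factors of ∂_2 are all 1, so H_1 = Z.
  H_2: rank ker ∂_2 − rank ∂_3 = (5 − 5) − 0 = 0, and there is no ∂_3, so H_2 = 0.

As a check, the Euler characteristic is 5 − 10 + 5 = 0, which agrees with 1 − 1 + 0 = 0.

H_0 = Z,  H_1 = Z,  H_2 = 0.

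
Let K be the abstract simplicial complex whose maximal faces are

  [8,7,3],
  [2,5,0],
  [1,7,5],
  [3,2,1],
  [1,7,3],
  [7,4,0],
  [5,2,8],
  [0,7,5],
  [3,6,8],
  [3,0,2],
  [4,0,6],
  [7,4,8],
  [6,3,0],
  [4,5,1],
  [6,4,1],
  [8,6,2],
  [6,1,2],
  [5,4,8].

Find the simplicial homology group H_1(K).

H_1 = Z ⊕ Z/2.

Take the total order 0 < 1 < 2 < 3 < 4 < 5 < 6 < 7 < 8 on the vertex set. Then K (dimension 2) consists of the simplices:

  0-simplices (9): [0], [1], [2], [3], [4], [5], [6], [7], [8]
  1-simplices (27): (27 of them)
  2-simplices (18): [0,2,3], [0,2,5], [0,3,6], [0,4,6], [0,4,7], [0,5,7], [1,2,3], [1,2,6], [1,3,7], [1,4,5], [1,4,6], [1,5,7], [2,5,8], [2,6,8], [3,6,8], [3,7,8], [4,5,8], [4,7,8]

so the chain groups are C_0 ≅ Z^9, C_1 ≅ Z^27, C_2 ≅ Z^18.

∂_1: C_1 → C_0 is given by ∂[p,q] = [q] − [p].
As a 9×27 matrix over Z this has rank 8, with invariant factors (1,1,1,1,1,1,1,1).

∂_2: C_2 → C_1 maps a triangle to the signed sum of its edges. For instance
  ∂[4,5,8] = [5,8] − [4,8] + [4,5],
  ∂[3,7,8] = [7,8] − [3,8] + [3,7].
The 27×18 boundary matrix has rank 18 and Smith normal form diag(1,1,1,1,1,1,1,1,1,1,1,1,1,1,1,1,1,2).

Computing H_k = (kernel of ∂_k) / (image of ∂_{k+1}):

  H_1: rank ker ∂_1 − rank ∂_2 = (27 − 8) − 18 = 1, and ∂_2 has invariant factor 2 > 1, so H_1 = Z ⊕ Z/2.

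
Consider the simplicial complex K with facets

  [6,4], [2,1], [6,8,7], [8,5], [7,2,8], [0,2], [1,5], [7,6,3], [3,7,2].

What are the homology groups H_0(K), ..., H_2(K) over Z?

H_0 = Z,  H_1 = Z,  H_2 = 0.

Order the vertices as 0 < 1 < 2 < 3 < 4 < 5 < 6 < 7 < 8. Listing each simplex with vertices in this order, K has dimension 2 with simplices:

  0-simplices (9): [0], [1], [2], [3], [4], [5], [6], [7], [8]
  1-simplices (13): [0,2], [1,2], [1,5], [2,3], [2,7], [2,8], [3,6], [3,7], [4,6], [5,8], [6,7], [6,8], [7,8]
  2-simplices (4): [2,3,7], [2,7,8], [3,6,7], [6,7,8]

giving chain groups C_0 ≅ Z^9, C_1 ≅ Z^13, C_2 ≅ Z^4.

The boundary map ∂_1: C_1 → C_0 sends each edge [p,q] (with p < q) to q − p. For instance
  ∂[3,7] = [7] − [3].
As a 9×13 matrix over Z this has rank 8, with invariant factors (1,1,1,1,1,1,1,1).

The boundary map ∂_2: C_2 → C_1 acts by ∂[p,q,r] = [q,r] − [p,r] + [p,q]. For instance
  ∂[2,3,7] = [3,7] − [2,7] + [2,3],
  ∂[6,7,8] = [7,8] − [6,8] + [6,7].
This gives a 13×4 integer matrix of rank 4; reducing to Smith normal form yields diagonal entries (1,1,1,1).

Now H_k = ker ∂_k / im ∂_{k+1}, so:

  H_0: rank C_0 − rank ∂_1 = 9 − 8 = 1, and the invariant factors of ∂_1 are all 1, so H_0 = Z.
  H_1: rank ker ∂_1 − rank ∂_2 = (13 − 8) − 4 = 1, and the invariant factors of ∂_2 are all 1, so H_1 = Z.
  H_2: rank ker ∂_2 − rank ∂_3 = (4 − 4) − 0 = 0, and there is no ∂_3, so H_2 = 0.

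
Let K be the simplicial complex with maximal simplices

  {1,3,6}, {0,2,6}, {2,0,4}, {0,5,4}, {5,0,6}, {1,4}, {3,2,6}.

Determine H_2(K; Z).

Take the total order 0 < 1 < 2 < 3 < 4 < 5 < 6 on the vertex set. Then K (dimension 2) consists of the simplices:

  0-simplices (7): [0], [1], [2], [3], [4], [5], [6]
  1-simplices (13): [0,2], [0,4], [0,5], [0,6], [1,3], [1,4], [1,6], [2,3], [2,4], [2,6], [3,6], [4,5], [5,6]
  2-simplices (6): [0,2,4], [0,2,6], [0,4,5], [0,5,6], [1,3,6], [2,3,6]

so the chain groups are C_0 ≅ Z^7, C_1 ≅ Z^13, C_2 ≅ Z^6.

∂_1: C_1 → C_0 sends each edge [p,q] (with p < q) to q − p. For instance
  ∂[3,6] = [6] − [3].
The 7×13 boundary matrix has rank 6 and Smith normal form diag(1,1,1,1,1,1).

Boundary ∂_2: C_2 → C_1 sends each 2-simplex [p,q,r] to [q,r] − [p,r] + [p,q]. For instance
  ∂[0,5,6] = [5,6] − [0,6] + [0,5],
  ∂[0,2,4] = [2,4] − [0,4] + [0,2].
The 13×6 boundary matrix has rank 6 and Smith normal form diag(1,1,1,1,1,1).

From H_k ≅ ker(∂_k) / im(∂_{k+1}) we obtain:

  H_2: rank ker ∂_2 − rank ∂_3 = (6 − 6) − 0 = 0, and there is no ∂_3, so H_2 ≅ 0.

H_2 ≅ 0.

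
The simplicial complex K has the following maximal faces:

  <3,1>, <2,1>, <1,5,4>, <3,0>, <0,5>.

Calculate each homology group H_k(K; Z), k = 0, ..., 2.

H_0 = Z,  H_1 = Z,  H_2 = 0.

K has 6 vertices, 7 edges, 1 triangle.
rank ∂_0 = 0, rank ∂_1 = 5 ⇒ b_0 = 6 − 0 − 5 = 1; all invariant factors of ∂_1 are 1 so no torsion. So H_0 ≅ Z.
rank ∂_1 = 5, rank ∂_2 = 1 ⇒ b_1 = 7 − 5 − 1 = 1; all invariant factors of ∂_2 are 1 so no torsion. So H_1 ≅ Z.
rank ∂_2 = 1, rank ∂_3 = 0 ⇒ b_2 = 1 − 1 − 0 = 0. So H_2 ≅ 0.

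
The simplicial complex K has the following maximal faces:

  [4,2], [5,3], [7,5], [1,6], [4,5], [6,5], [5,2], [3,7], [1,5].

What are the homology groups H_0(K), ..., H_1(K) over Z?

H_0 ≅ Z,  H_1 ≅ Z^3.

Order the vertices as 1 < 2 < 3 < 4 < 5 < 6 < 7. Listing each simplex with vertices in this order, K has dimension 1 with simplices:

  0-simplices (7): [1], [2], [3], [4], [5], [6], [7]
  1-simplices (9): [1,5], [1,6], [2,4], [2,5], [3,5], [3,7], [4,5], [5,6], [5,7]

so the chain groups are C_0 ≅ Z^7, C_1 ≅ Z^9.

The boundary map ∂_1: C_1 → C_0 is given by ∂[p,q] = [q] − [p]. For instance
  ∂[1,5] = [5] − [1].
The 7×9 boundary matrix has rank 6 and Smith normal form diag(1,1,1,1,1,1).

Reading off H_k = ker ∂_k / im ∂_{k+1}:

  H_0: rank C_0 − rank ∂_1 = 7 − 6 = 1, and the invariant factors of ∂_1 are all 1, so H_0 = Z.
  H_1: rank ker ∂_1 − rank ∂_2 = (9 − 6) − 0 = 3, and there is no ∂_2, so H_1 = Z^3.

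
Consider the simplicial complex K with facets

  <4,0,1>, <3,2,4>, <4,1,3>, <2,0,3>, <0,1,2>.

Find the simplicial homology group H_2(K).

We work with the vertex ordering 0 < 1 < 2 < 3 < 4. The simplices of K, each written with vertices in increasing order, are:

  0-simplices (5): [0], [1], [2], [3], [4]
  1-simplices (10): [0,1], [0,2], [0,3], [0,4], [1,2], [1,3], [1,4], [2,3], [2,4], [3,4]
  2-simplices (5): [0,1,2], [0,1,4], [0,2,3], [1,3,4], [2,3,4]

Hence C_0 ≅ Z^5, C_1 ≅ Z^10, C_2 ≅ Z^5.

Boundary ∂_1: C_1 → C_0 is given by ∂[p,q] = [q] − [p]. For instance
  ∂[1,3] = [3] − [1].
This gives a 5×10 integer matrix of rank 4; reducing to Smith normal form yields diagonal entries (1,1,1,1).

The boundary map ∂_2: C_2 → C_1 sends each 2-simplex [p,q,r] to [q,r] − [p,r] + [p,q]. For instance
  ∂[1,3,4] = [3,4] − [1,4] + [1,3],
  ∂[0,2,3] = [2,3] − [0,3] + [0,2].
The 10×5 boundary matrix has rank 5 and Smith normal form diag(1,1,1,1,1).

Computing H_k = (kernel of ∂_k) / (image of ∂_{k+1}):

  H_2: rank ker ∂_2 − rank ∂_3 = (5 − 5) − 0 = 0, and there is no ∂_3, so H_2 ≅ 0.

(K is a triangulation of the Möbius band.)

H_2 ≅ 0.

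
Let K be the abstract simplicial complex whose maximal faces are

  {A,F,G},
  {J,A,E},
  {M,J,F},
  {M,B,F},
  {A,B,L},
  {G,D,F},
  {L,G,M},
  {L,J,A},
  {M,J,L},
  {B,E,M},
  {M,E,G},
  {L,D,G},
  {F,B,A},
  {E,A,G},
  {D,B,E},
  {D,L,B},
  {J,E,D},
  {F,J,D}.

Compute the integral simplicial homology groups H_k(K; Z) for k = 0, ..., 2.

Fix the vertex order A < B < D < E < F < G < J < L < M and write every simplex with vertices in increasing order. Then dim K = 2 and the simplices of K are:

  0-simplices (9): A, B, D, E, F, G, J, L, M
  1-simplices (27): AB, AE, AF, AG, AJ, AL, BD, BE, BF, BL, BM, DE, DF, DG, DJ, DL, EG, EJ, EM, FG, FJ, FM, GL, GM, JL, JM, LM
  2-simplices (18): ABF, ABL, AEG, AEJ, AFG, AJL, BDE, BDL, BEM, BFM, DEJ, DFG, DFJ, DGL, EGM, FJM, GLM, JLM

Hence C_0 ≅ Z^9, C_1 ≅ Z^27, C_2 ≅ Z^18.

The boundary map ∂_1: C_1 → C_0 sends each edge [p,q] (with p < q) to q − p. For instance
  ∂BL = L − B.
As a 9×27 matrix over Z this has rank 8, with invariant factors (1,1,1,1,1,1,1,1).

∂_2: C_2 → C_1 acts by ∂[p,q,r] = [q,r] − [p,r] + [p,q]. For instance
  ∂DGL = GL − DL + DG,
  ∂EGM = GM − EM + EG.
As a 27×18 matrix over Z this has rank 17, with invariant factors (1,1,1,1,1,1,1,1,1,1,1,1,1,1,1,1,1).

Reading off H_k = ker ∂_k / im ∂_{k+1}:

  H_0: rank C_0 − rank ∂_1 = 9 − 8 = 1, and the invariant factors of ∂_1 are all 1, so H_0 = Z.
  H_1: rank ker ∂_1 − rank ∂_2 = (27 − 8) − 17 = 2, and the invariant factors of ∂_2 are all 1, so H_1 = Z^2.
  H_2: rank ker ∂_2 − rank ∂_3 = (18 − 17) − 0 = 1, and there is no ∂_3, so H_2 = Z.

As a check, the Euler characteristic is 9 − 27 + 18 = 0, which agrees with 1 − 2 + 1 = 0.

H_0 ≅ Z,  H_1 ≅ Z^2,  H_2 ≅ Z.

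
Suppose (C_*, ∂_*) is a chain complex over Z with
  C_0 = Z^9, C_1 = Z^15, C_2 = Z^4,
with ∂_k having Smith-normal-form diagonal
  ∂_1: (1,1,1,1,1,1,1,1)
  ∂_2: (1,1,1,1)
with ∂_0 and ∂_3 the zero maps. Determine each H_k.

H_0 ≅ Z,  H_1 ≅ Z^3,  H_2 = 0.

H_0: b_0 = 9 − 0 − 8 = 1; torsion from ∂_1 factors > 1: none. So H_0 ≅ Z.
H_1: b_1 = 15 − 8 − 4 = 3; torsion from ∂_2 factors > 1: none. So H_1 ≅ Z^3.
H_2: b_2 = 4 − 4 − 0 = 0; torsion from ∂_3 factors > 1: none. So H_2 ≅ 0.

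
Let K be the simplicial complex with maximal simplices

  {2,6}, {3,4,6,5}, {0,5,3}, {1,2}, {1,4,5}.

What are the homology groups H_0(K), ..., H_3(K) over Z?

H_0 = Z,  H_1 = Z,  H_2 = 0,  H_3 = 0.

Order the vertices as 0 < 1 < 2 < 3 < 4 < 5 < 6. Listing each simplex with vertices in this order, K has dimension 3 with simplices:

  0-simplices (7): [0], [1], [2], [3], [4], [5], [6]
  1-simplices (12): [0,3], [0,5], [1,2], [1,4], [1,5], [2,6], [3,4], [3,5], [3,6], [4,5], [4,6], [5,6]
  2-simplices (6): [0,3,5], [1,4,5], [3,4,5], [3,4,6], [3,5,6], [4,5,6]
  3-simplices (1): [3,4,5,6]

Hence C_0 ≅ Z^7, C_1 ≅ Z^12, C_2 ≅ Z^6, C_3 ≅ Z^1.

∂_1: C_1 → C_0 is given by ∂[p,q] = [q] − [p]. For instance
  ∂[1,5] = [5] − [1].
This gives a 7×12 integer matrix of rank 6; reducing to Smith normal form yields diagonal entries (1,1,1,1,1,1).

The boundary map ∂_2: C_2 → C_1 acts by ∂[p,q,r] = [q,r] − [p,r] + [p,q]. For instance
  ∂[3,4,5] = [4,5] − [3,5] + [3,4],
  ∂[1,4,5] = [4,5] − [1,5] + [1,4].
The 12×6 boundary matrix has rank 5 and Smith normal form diag(1,1,1,1,1).

∂_3: C_3 → C_2 sends each 3-simplex σ to the alternating sum Σ_i (−1)^i (σ with its i-th vertex removed). For instance
  ∂[3,4,5,6] = [4,5,6] − [3,5,6] + [3,4,6] − [3,4,5].
The resulting 6×1 matrix has rank 1, and its Smith normal form has invariant factors (1).

Computing H_k = (kernel of ∂_k) / (image of ∂_{k+1}):

  H_0: rank C_0 − rank ∂_1 = 7 − 6 = 1, and the invariant factors of ∂_1 are all 1, so H_0 = Z.
  H_1: rank ker ∂_1 − rank ∂_2 = (12 − 6) − 5 = 1, and the invariant factors of ∂_2 are all 1, so H_1 = Z.
  H_2: rank ker ∂_2 − rank ∂_3 = (6 − 5) − 1 = 0, and the invariant factors of ∂_3 are all 1, so H_2 = 0.
  H_3: rank ker ∂_3 − rank ∂_4 = (1 − 1) − 0 = 0, and there is no ∂_4, so H_3 = 0.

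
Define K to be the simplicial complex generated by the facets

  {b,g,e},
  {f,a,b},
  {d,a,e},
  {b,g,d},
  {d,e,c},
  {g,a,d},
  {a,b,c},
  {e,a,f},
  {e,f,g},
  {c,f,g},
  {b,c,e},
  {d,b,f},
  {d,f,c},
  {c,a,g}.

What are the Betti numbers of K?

b_0 = 1, b_1 = 2, b_2 = 1.

Take the total order a < b < c < d < e < f < g on the vertex set. Then K (dimension 2) consists of the simplices:

  0-simplices (7): a, b, c, d, e, f, g
  1-simplices (21): ab, ac, ad, ae, af, ag, bc, bd, be, bf, bg, cd, ce, cf, cg, de, df, dg, ef, eg, fg
  2-simplices (14): abc, abf, acg, ade, adg, aef, bce, bdf, bdg, beg, cde, cdf, cfg, efg

Hence C_0 ≅ Z^7, C_1 ≅ Z^21, C_2 ≅ Z^14.

Boundary ∂_1: C_1 → C_0 is given by ∂[p,q] = [q] − [p]. For instance
  ∂ce = e − c.
This gives a 7×21 integer matrix of rank 6; reducing to Smith normal form yields diagonal entries (1,1,1,1,1,1).

∂_2: C_2 → C_1 acts by ∂[p,q,r] = [q,r] − [p,r] + [p,q]. For instance
  ∂cde = de − ce + cd,
  ∂adg = dg − ag + ad.
The 21×14 boundary matrix has rank 13 and Smith normal form diag(1,1,1,1,1,1,1,1,1,1,1,1,1).

Reading off H_k = ker ∂_k / im ∂_{k+1}:

  H_0: rank C_0 − rank ∂_1 = 7 − 6 = 1, and the invariant factors of ∂_1 are all 1, so H_0 ≅ Z.
  H_1: rank ker ∂_1 − rank ∂_2 = (21 − 6) − 13 = 2, and the invariant factors of ∂_2 are all 1, so H_1 ≅ Z^2.
  H_2: rank ker ∂_2 − rank ∂_3 = (14 − 13) − 0 = 1, and there is no ∂_3, so H_2 ≅ Z.

Hence the Betti numbers are b_0 = 1, b_1 = 2, b_2 = 1.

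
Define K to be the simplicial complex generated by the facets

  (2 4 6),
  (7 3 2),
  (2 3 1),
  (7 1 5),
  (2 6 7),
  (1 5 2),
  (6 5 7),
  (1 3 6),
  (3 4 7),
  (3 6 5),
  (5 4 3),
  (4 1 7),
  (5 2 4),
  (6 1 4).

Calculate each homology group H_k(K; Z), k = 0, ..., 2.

Order the vertices as 1 < 2 < 3 < 4 < 5 < 6 < 7. Listing each simplex with vertices in this order, K has dimension 2 with simplices:

  0-simplices (7): [1], [2], [3], [4], [5], [6], [7]
  1-simplices (21): [1,2], [1,3], [1,4], [1,5], [1,6], [1,7], [2,3], [2,4], [2,5], [2,6], [2,7], [3,4], [3,5], [3,6], [3,7], [4,5], [4,6], [4,7], [5,6], [5,7], [6,7]
  2-simplices (14): [1,2,3], [1,2,5], [1,3,6], [1,4,6], [1,4,7], [1,5,7], [2,3,7], [2,4,5], [2,4,6], [2,6,7], [3,4,5], [3,4,7], [3,5,6], [5,6,7]

so the chain groups are C_0 ≅ Z^7, C_1 ≅ Z^21, C_2 ≅ Z^14.

∂_1: C_1 → C_0 sends each edge [p,q] (with p < q) to q − p. For instance
  ∂[3,6] = [6] − [3].
The 7×21 boundary matrix has rank 6 and Smith normal form diag(1,1,1,1,1,1).

Boundary ∂_2: C_2 → C_1 sends each 2-simplex [p,q,r] to [q,r] − [p,r] + [p,q]. For instance
  ∂[2,3,7] = [3,7] − [2,7] + [2,3],
  ∂[1,4,7] = [4,7] − [1,7] + [1,4].
The resulting 21×14 matrix has rank 13, and its Smith normal form has invariant factors (1,1,1,1,1,1,1,1,1,1,1,1,1).

Now H_k = ker ∂_k / im ∂_{k+1}, so:

  H_0: rank C_0 − rank ∂_1 = 7 − 6 = 1, and the invariant factors of ∂_1 are all 1, so H_0 ≅ Z.
  H_1: rank ker ∂_1 − rank ∂_2 = (21 − 6) − 13 = 2, and the invariant factors of ∂_2 are all 1, so H_1 ≅ Z^2.
  H_2: rank ker ∂_2 − rank ∂_3 = (14 − 13) − 0 = 1, and there is no ∂_3, so H_2 ≅ Z.

H_0 = Z,  H_1 = Z^2,  H_2 = Z.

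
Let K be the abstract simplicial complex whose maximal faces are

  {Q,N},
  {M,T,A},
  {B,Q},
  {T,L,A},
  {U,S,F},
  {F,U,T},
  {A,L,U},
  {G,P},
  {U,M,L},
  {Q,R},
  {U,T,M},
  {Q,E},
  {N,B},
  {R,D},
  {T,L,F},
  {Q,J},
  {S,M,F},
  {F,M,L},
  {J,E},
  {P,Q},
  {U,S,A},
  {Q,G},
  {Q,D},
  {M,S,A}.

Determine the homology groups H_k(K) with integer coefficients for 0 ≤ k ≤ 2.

H_0 = Z^2,  H_1 = Z^4 ⊕ Z/2,  H_2 = 0.

Order the vertices as A < B < D < E < F < G < J < L < M < N < P < Q < R < S < T < U. Listing each simplex with vertices in this order, K has dimension 2 with simplices:

  0-simplices (16): A, B, D, E, F, G, J, L, M, N, P, Q, R, S, T, U
  1-simplices (30): AL, AM, AS, AT, AU, BN, BQ, DQ, DR, EJ, EQ, FL, FM, FS, FT, FU, GP, GQ, JQ, LM, LT, LU, MS, MT, MU, NQ, PQ, QR, SU, TU
  2-simplices (12): ALT, ALU, AMS, AMT, ASU, FLM, FLT, FMS, FSU, FTU, LMU, MTU

giving chain groups C_0 ≅ Z^16, C_1 ≅ Z^30, C_2 ≅ Z^12.

∂_1: C_1 → C_0 is given by ∂[p,q] = [q] − [p].
The 16×30 boundary matrix has rank 14 and Smith normal form diag(1,1,1,1,1,1,1,1,1,1,1,1,1,1).

Boundary ∂_2: C_2 → C_1 acts by ∂[p,q,r] = [q,r] − [p,r] + [p,q]. For instance
  ∂LMU = MU − LU + LM,
  ∂FTU = TU − FU + FT.
As a 30×12 matrix over Z this has rank 12, with invariant factors (1,1,1,1,1,1,1,1,1,1,1,2).

Computing H_k = (kernel of ∂_k) / (image of ∂_{k+1}):

  H_0: rank C_0 − rank ∂_1 = 16 − 14 = 2, and the invariant factors of ∂_1 are all 1, so H_0 ≅ Z^2.
  H_1: rank ker ∂_1 − rank ∂_2 = (30 − 14) − 12 = 4, and ∂_2 has invariant factor 2 > 1, so H_1 ≅ Z^4 ⊕ Z/2.
  H_2: rank ker ∂_2 − rank ∂_3 = (12 − 12) − 0 = 0, and there is no ∂_3, so H_2 ≅ 0.

As a check, the Euler characteristic is 16 − 30 + 12 = -2, which agrees with 2 − 4 + 0 = -2.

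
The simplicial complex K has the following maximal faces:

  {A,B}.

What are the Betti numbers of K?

We work with the vertex ordering A < B. The simplices of K, each written with vertices in increasing order, are:

  0-simplices (2): A, B
  1-simplices (1): AB

Hence C_0 ≅ Z^2, C_1 ≅ Z^1.

∂_1: C_1 → C_0 is given by ∂[p,q] = [q] − [p].
The 2×1 boundary matrix has rank 1 and Smith normal form diag(1).

Computing H_k = (kernel of ∂_k) / (image of ∂_{k+1}):

  H_0: rank C_0 − rank ∂_1 = 2 − 1 = 1, and the invariant factors of ∂_1 are all 1, so H_0 = Z.
  H_1: rank ker ∂_1 − rank ∂_2 = (1 − 1) − 0 = 0, and there is no ∂_2, so H_1 = 0.

As a check, the Euler characteristic is 2 − 1 = 1, which agrees with 1 − 0 = 1.

Hence the Betti numbers are b_0 = 1, b_1 = 0.

b_0 = 1, b_1 = 0.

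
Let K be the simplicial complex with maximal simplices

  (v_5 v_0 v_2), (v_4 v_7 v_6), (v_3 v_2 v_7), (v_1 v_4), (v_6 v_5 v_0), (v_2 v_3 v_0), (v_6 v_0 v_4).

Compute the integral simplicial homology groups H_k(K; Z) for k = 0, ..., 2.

H_0 ≅ Z,  H_1 ≅ Z,  H_2 = 0.

We work with the vertex ordering v_0 < v_1 < v_2 < v_3 < v_4 < v_5 < v_6 < v_7. The simplices of K, each written with vertices in increasing order, are:

  0-simplices (8): [v_0], [v_1], [v_2], [v_3], [v_4], [v_5], [v_6], [v_7]
  1-simplices (14): [v_0,v_2], [v_0,v_3], [v_0,v_4], [v_0,v_5], [v_0,v_6], [v_1,v_4], [v_2,v_3], [v_2,v_5], [v_2,v_7], [v_3,v_7], [v_4,v_6], [v_4,v_7], [v_5,v_6], [v_6,v_7]
  2-simplices (6): [v_0,v_2,v_3], [v_0,v_2,v_5], [v_0,v_4,v_6], [v_0,v_5,v_6], [v_2,v_3,v_7], [v_4,v_6,v_7]

giving chain groups C_0 ≅ Z^8, C_1 ≅ Z^14, C_2 ≅ Z^6.

The boundary map ∂_1: C_1 → C_0 maps an edge to its endpoints' difference, ∂[p,q] = q − p. For instance
  ∂[v_0,v_4] = [v_4] − [v_0].
The resulting 8×14 matrix has rank 7, and its Smith normal form has invariant factors (1,1,1,1,1,1,1).

The boundary map ∂_2: C_2 → C_1 maps a triangle to the signed sum of its edges. For instance
  ∂[v_4,v_6,v_7] = [v_6,v_7] − [v_4,v_7] + [v_4,v_6],
  ∂[v_0,v_4,v_6] = [v_4,v_6] − [v_0,v_6] + [v_0,v_4].
The 14×6 boundary matrix has rank 6 and Smith normal form diag(1,1,1,1,1,1).

Computing H_k = (kernel of ∂_k) / (image of ∂_{k+1}):

  H_0: rank C_0 − rank ∂_1 = 8 − 7 = 1, and the invariant factors of ∂_1 are all 1, so H_0 ≅ Z.
  H_1: rank ker ∂_1 − rank ∂_2 = (14 − 7) − 6 = 1, and the invariant factors of ∂_2 are all 1, so H_1 ≅ Z.
  H_2: rank ker ∂_2 − rank ∂_3 = (6 − 6) − 0 = 0, and there is no ∂_3, so H_2 ≅ 0.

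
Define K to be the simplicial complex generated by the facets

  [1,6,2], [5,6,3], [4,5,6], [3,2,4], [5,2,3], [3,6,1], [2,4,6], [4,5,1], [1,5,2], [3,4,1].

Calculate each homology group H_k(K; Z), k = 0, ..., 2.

We work with the vertex ordering 1 < 2 < 3 < 4 < 5 < 6. The simplices of K, each written with vertices in increasing order, are:

  0-simplices (6): [1], [2], [3], [4], [5], [6]
  1-simplices (15): [1,2], [1,3], [1,4], [1,5], [1,6], [2,3], [2,4], [2,5], [2,6], [3,4], [3,5], [3,6], [4,5], [4,6], [5,6]
  2-simplices (10): [1,2,5], [1,2,6], [1,3,4], [1,3,6], [1,4,5], [2,3,4], [2,3,5], [2,4,6], [3,5,6], [4,5,6]

Hence C_0 ≅ Z^6, C_1 ≅ Z^15, C_2 ≅ Z^10.

∂_1: C_1 → C_0 maps an edge to its endpoints' difference, ∂[p,q] = q − p.
This gives a 6×15 integer matrix of rank 5; reducing to Smith normal form yields diagonal entries (1,1,1,1,1).

The boundary map ∂_2: C_2 → C_1 sends each 2-simplex [p,q,r] to [q,r] − [p,r] + [p,q]. For instance
  ∂[2,3,4] = [3,4] − [2,4] + [2,3],
  ∂[4,5,6] = [5,6] − [4,6] + [4,5].
The resulting 15×10 matrix has rank 10, and its Smith normal form has invariant factors (1,1,1,1,1,1,1,1,1,2).

Reading off H_k = ker ∂_k / im ∂_{k+1}:

  H_0: rank C_0 − rank ∂_1 = 6 − 5 = 1, and the invariant factors of ∂_1 are all 1, so H_0 ≅ Z.
  H_1: rank ker ∂_1 − rank ∂_2 = (15 − 5) − 10 = 0, and ∂_2 has invariant factor 2 > 1, so H_1 ≅ Z/2.
  H_2: rank ker ∂_2 − rank ∂_3 = (10 − 10) − 0 = 0, and there is no ∂_3, so H_2 ≅ 0.

H_0 ≅ Z,  H_1 ≅ Z/2,  H_2 = 0.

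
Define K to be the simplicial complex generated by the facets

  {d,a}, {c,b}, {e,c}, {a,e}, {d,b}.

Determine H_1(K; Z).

Order the vertices as a < b < c < d < e. Listing each simplex with vertices in this order, K has dimension 1 with simplices:

  0-simplices (5): a, b, c, d, e
  1-simplices (5): ad, ae, bc, bd, ce

Hence C_0 ≅ Z^5, C_1 ≅ Z^5.

The boundary map ∂_1: C_1 → C_0 is given by ∂[p,q] = [q] − [p]. For instance
  ∂ad = d − a.
As a 5×5 matrix over Z this has rank 4, with invariant factors (1,1,1,1).

From H_k ≅ ker(∂_k) / im(∂_{k+1}) we obtain:

  H_1: rank ker ∂_1 − rank ∂_2 = (5 − 4) − 0 = 1, and there is no ∂_2, so H_1 = Z.

H_1 = Z.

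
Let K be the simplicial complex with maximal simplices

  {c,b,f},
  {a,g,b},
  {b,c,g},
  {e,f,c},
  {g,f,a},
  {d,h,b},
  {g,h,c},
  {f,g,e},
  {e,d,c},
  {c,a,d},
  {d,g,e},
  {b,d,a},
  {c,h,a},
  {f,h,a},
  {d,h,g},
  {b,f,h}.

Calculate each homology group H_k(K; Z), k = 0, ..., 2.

K has 8 vertices, 24 edges, 16 triangles.
rank ∂_0 = 0, rank ∂_1 = 7 ⇒ b_0 = 8 − 0 − 7 = 1; all invariant factors of ∂_1 are 1 so no torsion. So H_0 ≅ Z.
rank ∂_1 = 7, rank ∂_2 = 15 ⇒ b_1 = 24 − 7 − 15 = 2; all invariant factors of ∂_2 are 1 so no torsion. So H_1 ≅ Z^2.
rank ∂_2 = 15, rank ∂_3 = 0 ⇒ b_2 = 16 − 15 − 0 = 1. So H_2 ≅ Z.

H_0 = Z,  H_1 = Z^2,  H_2 = Z.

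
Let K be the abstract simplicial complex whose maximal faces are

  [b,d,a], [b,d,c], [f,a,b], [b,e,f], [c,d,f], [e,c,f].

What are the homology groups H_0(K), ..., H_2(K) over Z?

Take the total order a < b < c < d < e < f on the vertex set. Then K (dimension 2) consists of the simplices:

  0-simplices (6): a, b, c, d, e, f
  1-simplices (12): ab, ad, af, bc, bd, be, bf, cd, ce, cf, df, ef
  2-simplices (6): abd, abf, bcd, bef, cdf, cef

Hence C_0 ≅ Z^6, C_1 ≅ Z^12, C_2 ≅ Z^6.

The boundary map ∂_1: C_1 → C_0 sends each edge [p,q] (with p < q) to q − p.
This gives a 6×12 integer matrix of rank 5; reducing to Smith normal form yields diagonal entries (1,1,1,1,1).

Boundary ∂_2: C_2 → C_1 acts by ∂[p,q,r] = [q,r] − [p,r] + [p,q]. For instance
  ∂abd = bd − ad + ab,
  ∂cef = ef − cf + ce.
The resulting 12×6 matrix has rank 6, and its Smith normal form has invariant factors (1,1,1,1,1,1).

Computing H_k = (kernel of ∂_k) / (image of ∂_{k+1}):

  H_0: rank C_0 − rank ∂_1 = 6 − 5 = 1, and the invariant factors of ∂_1 are all 1, so H_0 = Z.
  H_1: rank ker ∂_1 − rank ∂_2 = (12 − 5) − 6 = 1, and the invariant factors of ∂_2 are all 1, so H_1 = Z.
  H_2: rank ker ∂_2 − rank ∂_3 = (6 − 6) − 0 = 0, and there is no ∂_3, so H_2 = 0.

As a check, the Euler characteristic is 6 − 12 + 6 = 0, which agrees with 1 − 1 + 0 = 0.
(K is a triangulation of the cylinder S^1 x I.)

H_0 = Z,  H_1 = Z,  H_2 = 0.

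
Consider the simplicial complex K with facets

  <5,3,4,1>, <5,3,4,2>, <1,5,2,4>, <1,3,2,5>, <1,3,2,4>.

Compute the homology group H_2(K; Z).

H_2 ≅ 0.

Take the total order 1 < 2 < 3 < 4 < 5 on the vertex set. Then K (dimension 3) consists of the simplices:

  0-simplices (5): [1], [2], [3], [4], [5]
  1-simplices (10): [1,2], [1,3], [1,4], [1,5], [2,3], [2,4], [2,5], [3,4], [3,5], [4,5]
  2-simplices (10): [1,2,3], [1,2,4], [1,2,5], [1,3,4], [1,3,5], [1,4,5], [2,3,4], [2,3,5], [2,4,5], [3,4,5]
  3-simplices (5): [1,2,3,4], [1,2,3,5], [1,2,4,5], [1,3,4,5], [2,3,4,5]

giving chain groups C_0 ≅ Z^5, C_1 ≅ Z^10, C_2 ≅ Z^10, C_3 ≅ Z^5.

∂_1: C_1 → C_0 maps an edge to its endpoints' difference, ∂[p,q] = q − p. For instance
  ∂[2,5] = [5] − [2].
As a 5×10 matrix over Z this has rank 4, with invariant factors (1,1,1,1).

The boundary map ∂_2: C_2 → C_1 acts by ∂[p,q,r] = [q,r] − [p,r] + [p,q]. For instance
  ∂[3,4,5] = [4,5] − [3,5] + [3,4],
  ∂[1,3,5] = [3,5] − [1,5] + [1,3].
This gives a 10×10 integer matrix of rank 6; reducing to Smith normal form yields diagonal entries (1,1,1,1,1,1).

The boundary map ∂_3: C_3 → C_2 sends each 3-simplex σ to the alternating sum Σ_i (−1)^i (σ with its i-th vertex removed). For instance
  ∂[1,2,3,5] = [2,3,5] − [1,3,5] + [1,2,5] − [1,2,3],
  ∂[1,2,3,4] = [2,3,4] − [1,3,4] + [1,2,4] − [1,2,3].
The 10×5 boundary matrix has rank 4 and Smith normal form diag(1,1,1,1).

From H_k ≅ ker(∂_k) / im(∂_{k+1}) we obtain:

  H_2: rank ker ∂_2 − rank ∂_3 = (10 − 6) − 4 = 0, and the invariant factors of ∂_3 are all 1, so H_2 ≅ 0.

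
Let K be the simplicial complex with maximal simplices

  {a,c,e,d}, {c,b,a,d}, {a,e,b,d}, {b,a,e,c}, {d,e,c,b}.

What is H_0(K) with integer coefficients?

H_0 ≅ Z.

Fix the vertex order a < b < c < d < e and write every simplex with vertices in increasing order. Then dim K = 3 and the simplices of K are:

  0-simplices (5): a, b, c, d, e
  1-simplices (10): ab, ac, ad, ae, bc, bd, be, cd, ce, de
  2-simplices (10): abc, abd, abe, acd, ace, ade, bcd, bce, bde, cde
  3-simplices (5): abcd, abce, abde, acde, bcde

Hence C_0 ≅ Z^5, C_1 ≅ Z^10, C_2 ≅ Z^10, C_3 ≅ Z^5.

Boundary ∂_1: C_1 → C_0 maps an edge to its endpoints' difference, ∂[p,q] = q − p. For instance
  ∂bc = c − b.
The 5×10 boundary matrix has rank 4 and Smith normal form diag(1,1,1,1).

The boundary map ∂_2: C_2 → C_1 acts by ∂[p,q,r] = [q,r] − [p,r] + [p,q]. For instance
  ∂ade = de − ae + ad,
  ∂abc = bc − ac + ab.
The resulting 10×10 matrix has rank 6, and its Smith normal form has invariant factors (1,1,1,1,1,1).

Boundary ∂_3: C_3 → C_2 sends each 3-simplex σ to the alternating sum Σ_i (−1)^i (σ with its i-th vertex removed). For instance
  ∂abde = bde − ade + abe − abd,
  ∂acde = cde − ade + ace − acd.
As a 10×5 matrix over Z this has rank 4, with invariant factors (1,1,1,1).

Reading off H_k = ker ∂_k / im ∂_{k+1}:

  H_0: rank C_0 − rank ∂_1 = 5 − 4 = 1, and the invariant factors of ∂_1 are all 1, so H_0 ≅ Z.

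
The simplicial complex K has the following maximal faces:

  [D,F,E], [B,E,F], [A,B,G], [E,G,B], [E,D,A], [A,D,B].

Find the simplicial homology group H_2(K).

H_2 ≅ 0.

Take the total order A < B < D < E < F < G on the vertex set. Then K (dimension 2) consists of the simplices:

  0-simplices (6): A, B, D, E, F, G
  1-simplices (12): AB, AD, AE, AG, BD, BE, BF, BG, DE, DF, EF, EG
  2-simplices (6): ABD, ABG, ADE, BEF, BEG, DEF

giving chain groups C_0 ≅ Z^6, C_1 ≅ Z^12, C_2 ≅ Z^6.

∂_1: C_1 → C_0 sends each edge [p,q] (with p < q) to q − p.
As a 6×12 matrix over Z this has rank 5, with invariant factors (1,1,1,1,1).

∂_2: C_2 → C_1 acts by ∂[p,q,r] = [q,r] − [p,r] + [p,q]. For instance
  ∂ADE = DE − AE + AD,
  ∂ABG = BG − AG + AB.
The 12×6 boundary matrix has rank 6 and Smith normal form diag(1,1,1,1,1,1).

Now H_k = ker ∂_k / im ∂_{k+1}, so:

  H_2: rank ker ∂_2 − rank ∂_3 = (6 − 6) − 0 = 0, and there is no ∂_3, so H_2 ≅ 0.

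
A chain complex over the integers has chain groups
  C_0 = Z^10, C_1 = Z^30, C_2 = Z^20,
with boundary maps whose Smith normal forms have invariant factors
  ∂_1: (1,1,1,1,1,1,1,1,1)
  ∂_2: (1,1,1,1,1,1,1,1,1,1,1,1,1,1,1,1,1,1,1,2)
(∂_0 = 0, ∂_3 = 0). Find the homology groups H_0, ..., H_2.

H_0: b_0 = 10 − 0 − 9 = 1; torsion from ∂_1 factors > 1: none. So H_0 ≅ Z.
H_1: b_1 = 30 − 9 − 20 = 1; torsion from ∂_2 factors > 1: [2]. So H_1 ≅ Z ⊕ Z_2.
H_2: b_2 = 20 − 20 − 0 = 0; torsion from ∂_3 factors > 1: none. So H_2 ≅ 0.

H_0 ≅ Z,  H_1 ≅ Z ⊕ Z_2,  H_2 = 0.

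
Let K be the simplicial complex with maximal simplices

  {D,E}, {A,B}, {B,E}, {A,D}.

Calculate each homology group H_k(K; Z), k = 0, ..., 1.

Take the total order A < B < D < E on the vertex set. Then K (dimension 1) consists of the simplices:

  0-simplices (4): A, B, D, E
  1-simplices (4): AB, AD, BE, DE

Hence C_0 ≅ Z^4, C_1 ≅ Z^4.

Boundary ∂_1: C_1 → C_0 maps an edge to its endpoints' difference, ∂[p,q] = q − p. For instance
  ∂DE = E − D.
The resulting 4×4 matrix has rank 3, and its Smith normal form has invariant factors (1,1,1).

Now H_k = ker ∂_k / im ∂_{k+1}, so:

  H_0: rank C_0 − rank ∂_1 = 4 − 3 = 1, and the invariant factors of ∂_1 are all 1, so H_0 ≅ Z.
  H_1: rank ker ∂_1 − rank ∂_2 = (4 − 3) − 0 = 1, and there is no ∂_2, so H_1 ≅ Z.

As a check, the Euler characteristic is 4 − 4 = 0, which agrees with 1 − 1 = 0.

H_0 = Z,  H_1 = Z.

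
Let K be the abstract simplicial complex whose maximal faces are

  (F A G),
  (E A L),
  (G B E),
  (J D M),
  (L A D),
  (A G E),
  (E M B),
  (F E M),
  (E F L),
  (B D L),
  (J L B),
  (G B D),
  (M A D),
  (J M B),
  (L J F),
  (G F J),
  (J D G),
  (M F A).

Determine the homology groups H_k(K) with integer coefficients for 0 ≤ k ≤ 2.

H_0 ≅ Z,  H_1 ≅ Z ⊕ Z/2Z,  H_2 = 0.

We work with the vertex ordering A < B < D < E < F < G < J < L < M. The simplices of K, each written with vertices in increasing order, are:

  0-simplices (9): A, B, D, E, F, G, J, L, M
  1-simplices (27): AD, AE, AF, AG, AL, AM, BD, BE, BG, BJ, BL, BM, DG, DJ, DL, DM, EF, EG, EL, EM, FG, FJ, FL, FM, GJ, JL, JM
  2-simplices (18): ADL, ADM, AEG, AEL, AFG, AFM, BDG, BDL, BEG, BEM, BJL, BJM, DGJ, DJM, EFL, EFM, FGJ, FJL

so the chain groups are C_0 ≅ Z^9, C_1 ≅ Z^27, C_2 ≅ Z^18.

∂_1: C_1 → C_0 maps an edge to its endpoints' difference, ∂[p,q] = q − p. For instance
  ∂DG = G − D.
The 9×27 boundary matrix has rank 8 and Smith normal form diag(1,1,1,1,1,1,1,1).

The boundary map ∂_2: C_2 → C_1 acts by ∂[p,q,r] = [q,r] − [p,r] + [p,q]. For instance
  ∂BDG = DG − BG + BD,
  ∂ADL = DL − AL + AD.
As a 27×18 matrix over Z this has rank 18, with invariant factors (1,1,1,1,1,1,1,1,1,1,1,1,1,1,1,1,1,2).

From H_k ≅ ker(∂_k) / im(∂_{k+1}) we obtain:

  H_0: rank C_0 − rank ∂_1 = 9 − 8 = 1, and the invariant factors of ∂_1 are all 1, so H_0 = Z.
  H_1: rank ker ∂_1 − rank ∂_2 = (27 − 8) − 18 = 1, and ∂_2 has invariant factor 2 > 1, so H_1 = Z ⊕ Z/2Z.
  H_2: rank ker ∂_2 − rank ∂_3 = (18 − 18) − 0 = 0, and there is no ∂_3, so H_2 = 0.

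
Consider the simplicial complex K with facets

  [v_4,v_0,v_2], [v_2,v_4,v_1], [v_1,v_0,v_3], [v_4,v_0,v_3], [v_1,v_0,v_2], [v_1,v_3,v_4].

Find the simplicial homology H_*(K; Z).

H_0 = Z,  H_1 = 0,  H_2 = Z.

We work with the vertex ordering v_0 < v_1 < v_2 < v_3 < v_4. The simplices of K, each written with vertices in increasing order, are:

  0-simplices (5): [v_0], [v_1], [v_2], [v_3], [v_4]
  1-simplices (9): [v_0,v_1], [v_0,v_2], [v_0,v_3], [v_0,v_4], [v_1,v_2], [v_1,v_3], [v_1,v_4], [v_2,v_4], [v_3,v_4]
  2-simplices (6): [v_0,v_1,v_2], [v_0,v_1,v_3], [v_0,v_2,v_4], [v_0,v_3,v_4], [v_1,v_2,v_4], [v_1,v_3,v_4]

so the chain groups are C_0 ≅ Z^5, C_1 ≅ Z^9, C_2 ≅ Z^6.

Boundary ∂_1: C_1 → C_0 sends each edge [p,q] (with p < q) to q − p.
The 5×9 boundary matrix has rank 4 and Smith normal form diag(1,1,1,1).

∂_2: C_2 → C_1 acts by ∂[p,q,r] = [q,r] − [p,r] + [p,q]. For instance
  ∂[v_0,v_2,v_4] = [v_2,v_4] − [v_0,v_4] + [v_0,v_2],
  ∂[v_1,v_3,v_4] = [v_3,v_4] − [v_1,v_4] + [v_1,v_3].
The 9×6 boundary matrix has rank 5 and Smith normal form diag(1,1,1,1,1).

From H_k ≅ ker(∂_k) / im(∂_{k+1}) we obtain:

  H_0: rank C_0 − rank ∂_1 = 5 − 4 = 1, and the invariant factors of ∂_1 are all 1, so H_0 ≅ Z.
  H_1: rank ker ∂_1 − rank ∂_2 = (9 − 4) − 5 = 0, and the invariant factors of ∂_2 are all 1, so H_1 ≅ 0.
  H_2: rank ker ∂_2 − rank ∂_3 = (6 − 5) − 0 = 1, and there is no ∂_3, so H_2 ≅ Z.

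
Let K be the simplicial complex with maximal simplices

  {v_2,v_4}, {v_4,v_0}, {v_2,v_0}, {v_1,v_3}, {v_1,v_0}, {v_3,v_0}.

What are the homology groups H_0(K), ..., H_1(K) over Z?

Fix the vertex order v_0 < v_1 < v_2 < v_3 < v_4 and write every simplex with vertices in increasing order. Then dim K = 1 and the simplices of K are:

  0-simplices (5): [v_0], [v_1], [v_2], [v_3], [v_4]
  1-simplices (6): [v_0,v_1], [v_0,v_2], [v_0,v_3], [v_0,v_4], [v_1,v_3], [v_2,v_4]

so the chain groups are C_0 ≅ Z^5, C_1 ≅ Z^6.

∂_1: C_1 → C_0 sends each edge [p,q] (with p < q) to q − p.
As a 5×6 matrix over Z this has rank 4, with invariant factors (1,1,1,1).

Computing H_k = (kernel of ∂_k) / (image of ∂_{k+1}):

  H_0: rank C_0 − rank ∂_1 = 5 − 4 = 1, and the invariant factors of ∂_1 are all 1, so H_0 = Z.
  H_1: rank ker ∂_1 − rank ∂_2 = (6 − 4) − 0 = 2, and there is no ∂_2, so H_1 = Z^2.

H_0 ≅ Z,  H_1 ≅ Z^2.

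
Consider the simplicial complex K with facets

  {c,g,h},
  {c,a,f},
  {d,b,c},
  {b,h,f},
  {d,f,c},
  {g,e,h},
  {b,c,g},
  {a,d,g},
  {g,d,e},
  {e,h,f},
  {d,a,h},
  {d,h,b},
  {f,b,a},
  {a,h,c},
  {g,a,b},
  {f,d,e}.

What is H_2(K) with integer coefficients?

H_2 ≅ Z.

Take the total order a < b < c < d < e < f < g < h on the vertex set. Then K (dimension 2) consists of the simplices:

  0-simplices (8): a, b, c, d, e, f, g, h
  1-simplices (24): ab, ac, ad, af, ag, ah, bc, bd, bf, bg, bh, cd, cf, cg, ch, de, df, dg, dh, ef, eg, eh, fh, gh
  2-simplices (16): abf, abg, acf, ach, adg, adh, bcd, bcg, bdh, bfh, cdf, cgh, def, deg, efh, egh

so the chain groups are C_0 ≅ Z^8, C_1 ≅ Z^24, C_2 ≅ Z^16.

The boundary map ∂_1: C_1 → C_0 is given by ∂[p,q] = [q] − [p].
As a 8×24 matrix over Z this has rank 7, with invariant factors (1,1,1,1,1,1,1).

∂_2: C_2 → C_1 acts by ∂[p,q,r] = [q,r] − [p,r] + [p,q]. For instance
  ∂adh = dh − ah + ad,
  ∂adg = dg − ag + ad.
As a 24×16 matrix over Z this has rank 15, with invariant factors (1,1,1,1,1,1,1,1,1,1,1,1,1,1,1).

Computing H_k = (kernel of ∂_k) / (image of ∂_{k+1}):

  H_2: rank ker ∂_2 − rank ∂_3 = (16 − 15) − 0 = 1, and there is no ∂_3, so H_2 ≅ Z.

(K is a triangulation of the torus T^2.)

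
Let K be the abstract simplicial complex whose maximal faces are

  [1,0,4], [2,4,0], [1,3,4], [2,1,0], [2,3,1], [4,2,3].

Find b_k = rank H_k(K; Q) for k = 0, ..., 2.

b_0 = 1, b_1 = 0, b_2 = 1.

Fix the vertex order 0 < 1 < 2 < 3 < 4 and write every simplex with vertices in increasing order. Then dim K = 2 and the simplices of K are:

  0-simplices (5): [0], [1], [2], [3], [4]
  1-simplices (9): [0,1], [0,2], [0,4], [1,2], [1,3], [1,4], [2,3], [2,4], [3,4]
  2-simplices (6): [0,1,2], [0,1,4], [0,2,4], [1,2,3], [1,3,4], [2,3,4]

so the chain groups are C_0 ≅ Z^5, C_1 ≅ Z^9, C_2 ≅ Z^6.

Boundary ∂_1: C_1 → C_0 sends each edge [p,q] (with p < q) to q − p.
As a 5×9 matrix over Z this has rank 4, with invariant factors (1,1,1,1).

The boundary map ∂_2: C_2 → C_1 sends each 2-simplex [p,q,r] to [q,r] − [p,r] + [p,q]. For instance
  ∂[0,2,4] = [2,4] − [0,4] + [0,2],
  ∂[2,3,4] = [3,4] − [2,4] + [2,3].
As a 9×6 matrix over Z this has rank 5, with invariant factors (1,1,1,1,1).

Now H_k = ker ∂_k / im ∂_{k+1}, so:

  H_0: rank C_0 − rank ∂_1 = 5 − 4 = 1, and the invariant factors of ∂_1 are all 1, so H_0 ≅ Z.
  H_1: rank ker ∂_1 − rank ∂_2 = (9 − 4) − 5 = 0, and the invariant factors of ∂_2 are all 1, so H_1 ≅ 0.
  H_2: rank ker ∂_2 − rank ∂_3 = (6 − 5) − 0 = 1, and there is no ∂_3, so H_2 ≅ Z.

As a check, the Euler characteristic is 5 − 9 + 6 = 2, which agrees with 1 − 0 + 1 = 2.
(K is a triangulation of the 2-sphere S^2.)

Hence the Betti numbers are b_0 = 1, b_1 = 0, b_2 = 1.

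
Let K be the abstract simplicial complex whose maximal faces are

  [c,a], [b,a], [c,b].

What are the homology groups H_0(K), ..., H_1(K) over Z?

Fix the vertex order a < b < c and write every simplex with vertices in increasing order. Then dim K = 1 and the simplices of K are:

  0-simplices (3): a, b, c
  1-simplices (3): ab, ac, bc

Hence C_0 ≅ Z^3, C_1 ≅ Z^3.

The boundary map ∂_1: C_1 → C_0 is given by ∂[p,q] = [q] − [p]. For instance
  ∂ac = c − a.
The resulting 3×3 matrix has rank 2, and its Smith normal form has invariant factors (1,1).

Now H_k = ker ∂_k / im ∂_{k+1}, so:

  H_0: rank C_0 − rank ∂_1 = 3 − 2 = 1, and the invariant factors of ∂_1 are all 1, so H_0 = Z.
  H_1: rank ker ∂_1 − rank ∂_2 = (3 − 2) − 0 = 1, and there is no ∂_2, so H_1 = Z.

H_0 = Z,  H_1 = Z.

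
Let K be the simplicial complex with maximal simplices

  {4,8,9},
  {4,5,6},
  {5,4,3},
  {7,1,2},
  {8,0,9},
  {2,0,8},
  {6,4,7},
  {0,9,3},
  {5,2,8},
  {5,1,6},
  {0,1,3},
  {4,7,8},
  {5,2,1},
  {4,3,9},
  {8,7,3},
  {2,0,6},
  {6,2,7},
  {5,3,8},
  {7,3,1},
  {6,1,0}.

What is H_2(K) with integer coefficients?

H_2 = 0.

Take the total order 0 < 1 < 2 < 3 < 4 < 5 < 6 < 7 < 8 < 9 on the vertex set. Then K (dimension 2) consists of the simplices:

  0-simplices (10): [0], [1], [2], [3], [4], [5], [6], [7], [8], [9]
  1-simplices (30): (30 of them)
  2-simplices (20): (20 of them)

Hence C_0 ≅ Z^10, C_1 ≅ Z^30, C_2 ≅ Z^20.

∂_1: C_1 → C_0 is given by ∂[p,q] = [q] − [p].
The 10×30 boundary matrix has rank 9 and Smith normal form diag(1,1,1,1,1,1,1,1,1).

The boundary map ∂_2: C_2 → C_1 sends each 2-simplex [p,q,r] to [q,r] − [p,r] + [p,q]. For instance
  ∂[0,3,9] = [3,9] − [0,9] + [0,3],
  ∂[0,1,3] = [1,3] − [0,3] + [0,1].
This gives a 30×20 integer matrix of rank 20; reducing to Smith normal form yields diagonal entries (1,1,1,1,1,1,1,1,1,1,1,1,1,1,1,1,1,1,1,2).

From H_k ≅ ker(∂_k) / im(∂_{k+1}) we obtain:

  H_2: rank ker ∂_2 − rank ∂_3 = (20 − 20) − 0 = 0, and there is no ∂_3, so H_2 ≅ 0.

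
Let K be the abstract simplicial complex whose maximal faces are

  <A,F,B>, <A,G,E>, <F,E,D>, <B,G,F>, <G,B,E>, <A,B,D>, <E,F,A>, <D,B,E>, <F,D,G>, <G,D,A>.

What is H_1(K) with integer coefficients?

Order the vertices as A < B < D < E < F < G. Listing each simplex with vertices in this order, K has dimension 2 with simplices:

  0-simplices (6): A, B, D, E, F, G
  1-simplices (15): AB, AD, AE, AF, AG, BD, BE, BF, BG, DE, DF, DG, EF, EG, FG
  2-simplices (10): ABD, ABF, ADG, AEF, AEG, BDE, BEG, BFG, DEF, DFG

giving chain groups C_0 ≅ Z^6, C_1 ≅ Z^15, C_2 ≅ Z^10.

The boundary map ∂_1: C_1 → C_0 is given by ∂[p,q] = [q] − [p].
The resulting 6×15 matrix has rank 5, and its Smith normal form has invariant factors (1,1,1,1,1).

∂_2: C_2 → C_1 sends each 2-simplex [p,q,r] to [q,r] − [p,r] + [p,q]. For instance
  ∂BFG = FG − BG + BF,
  ∂ABD = BD − AD + AB.
This gives a 15×10 integer matrix of rank 10; reducing to Smith normal form yields diagonal entries (1,1,1,1,1,1,1,1,1,2).

Now H_k = ker ∂_k / im ∂_{k+1}, so:

  H_1: rank ker ∂_1 − rank ∂_2 = (15 − 5) − 10 = 0, and ∂_2 has invariant factor 2 > 1, so H_1 = Z_2.

H_1 = Z_2.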